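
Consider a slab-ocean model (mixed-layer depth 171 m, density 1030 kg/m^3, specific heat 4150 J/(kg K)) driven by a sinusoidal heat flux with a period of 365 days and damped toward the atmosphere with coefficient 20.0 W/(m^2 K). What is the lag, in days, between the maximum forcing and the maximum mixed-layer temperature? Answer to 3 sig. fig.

Areal heat capacity C = ρ c_p D = 1030 × 4150 × 171 = 7.31×10^8 J m⁻² K⁻¹.
ω = 2π / 3.15×10^7 s = 1.99×10^-7 s⁻¹.
Phase lag φ = arctan(Cω/λ) = arctan(146/20.0) = 1.43 rad.
Time lag = φ / ω = 1.43 / 1.99×10^-7 = 7.20×10^6 s = 83.3 days.

83.3 days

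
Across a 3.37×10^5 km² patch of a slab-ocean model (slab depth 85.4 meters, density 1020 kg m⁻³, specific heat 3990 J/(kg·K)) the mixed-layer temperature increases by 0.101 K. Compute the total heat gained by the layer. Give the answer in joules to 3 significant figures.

1.18×10^19 J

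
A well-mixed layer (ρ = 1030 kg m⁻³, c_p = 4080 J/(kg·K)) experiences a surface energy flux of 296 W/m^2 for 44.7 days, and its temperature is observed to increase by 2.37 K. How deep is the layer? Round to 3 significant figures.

115 m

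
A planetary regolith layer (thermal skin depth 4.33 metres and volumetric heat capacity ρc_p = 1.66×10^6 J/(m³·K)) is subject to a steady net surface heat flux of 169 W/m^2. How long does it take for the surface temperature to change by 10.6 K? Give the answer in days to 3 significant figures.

Areal heat capacity C = ρc_p × D = 1.66×10^6 × 4.33 = 7.19×10^6 J/(m^2 K).
Time required: Δt = C ΔT / F = 7.19×10^6 × 10.6 / 169 = 4.51×10^5 s.
In days: 4.51×10^5 s / (86400 s/day) = 5.22 days.

5.22 days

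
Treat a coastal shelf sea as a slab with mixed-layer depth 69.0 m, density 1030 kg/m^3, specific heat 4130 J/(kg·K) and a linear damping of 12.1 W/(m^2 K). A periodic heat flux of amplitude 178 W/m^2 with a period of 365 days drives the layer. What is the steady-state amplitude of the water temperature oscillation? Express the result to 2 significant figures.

3.0 K

Areal heat capacity C = ρ c_p D = 1030 × 4130 × 69.0 = 2.94×10^8 J/(m^2 K).
Angular frequency ω = 2π / T = 2π / 3.15×10^7 s = 1.99×10^-7 s⁻¹.
√((Cω)² + λ²) = √((58.5)² + 12.1²) = 59.7 W/(m²·K).
Amplitude A = F₀ / √((Cω)²+λ²) = 178 / 59.7 = 2.98 K.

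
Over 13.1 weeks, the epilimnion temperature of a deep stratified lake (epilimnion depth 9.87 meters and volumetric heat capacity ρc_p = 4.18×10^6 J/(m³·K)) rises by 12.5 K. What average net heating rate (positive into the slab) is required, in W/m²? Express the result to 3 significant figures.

Areal heat capacity C = ρc_p × D = 4.18×10^6 × 9.87 = 4.13×10^7 J/(m²·K).
Required heat per unit area: Q = C ΔT = 4.13×10^7 × 12.5 = 5.16×10^8 J/m².
Flux F = Q / Δt = 5.16×10^8 / 7.92×10^6 s = 65.1 W/m².

65.1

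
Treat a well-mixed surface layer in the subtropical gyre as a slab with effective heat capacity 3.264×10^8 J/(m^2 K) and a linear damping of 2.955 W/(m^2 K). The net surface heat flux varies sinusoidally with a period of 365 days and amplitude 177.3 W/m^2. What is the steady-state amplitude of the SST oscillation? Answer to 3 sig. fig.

2.72 K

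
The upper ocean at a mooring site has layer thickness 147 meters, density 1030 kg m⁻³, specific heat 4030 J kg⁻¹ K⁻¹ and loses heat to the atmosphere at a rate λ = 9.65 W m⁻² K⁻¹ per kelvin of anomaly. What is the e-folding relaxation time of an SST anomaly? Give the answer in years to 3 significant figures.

2.00 years

Areal heat capacity C = ρ c_p D = 1030 × 4030 × 147 = 6.10×10^8 J m⁻² K⁻¹.
Relaxation time τ = C / λ = 6.10×10^8 / 9.65 = 6.32×10^7 s.
In years: 6.32×10^7 s / (3.156×10^7 s/year) = 2.00 years.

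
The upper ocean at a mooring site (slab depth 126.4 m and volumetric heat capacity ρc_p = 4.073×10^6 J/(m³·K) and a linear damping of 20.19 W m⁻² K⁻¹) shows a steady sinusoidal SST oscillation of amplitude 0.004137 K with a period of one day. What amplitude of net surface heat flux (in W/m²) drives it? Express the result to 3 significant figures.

155

Areal heat capacity C = ρc_p × D = 4.073×10^6 × 126.4 = 5.15×10^8 J m⁻² K⁻¹.
ω = 2π / 86400 s = 7.27×10^-5 s⁻¹.
√((Cω)² + λ²) = √((37400)² + 20.19²) = 37400 W/(m²·K).
F₀ = A × √((Cω)²+λ²) = 0.004137 × 37400 = 155 W/m².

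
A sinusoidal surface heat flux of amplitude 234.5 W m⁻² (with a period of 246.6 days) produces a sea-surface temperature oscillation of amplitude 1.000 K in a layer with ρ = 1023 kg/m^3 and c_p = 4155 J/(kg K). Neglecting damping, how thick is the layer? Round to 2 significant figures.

ω = 2π / 2.13×10^7 s = 2.95×10^-7 s⁻¹.
Required C = F₀ / (A ω) = 234.5 / (1.000 × 2.95×10^-7) = 7.95×10^8 J/(m²·K).
D = C / (ρ c_p) = 7.95×10^8 / (1023 × 4155) = 187 m.

190 m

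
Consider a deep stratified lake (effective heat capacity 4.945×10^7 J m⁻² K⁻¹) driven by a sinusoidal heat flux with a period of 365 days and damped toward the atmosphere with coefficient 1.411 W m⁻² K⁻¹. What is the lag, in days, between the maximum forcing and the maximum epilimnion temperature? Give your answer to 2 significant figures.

Areal heat capacity C = 4.945×10^7 J m⁻² K⁻¹ (given).
ω = 2π / 3.15×10^7 s = 1.99×10^-7 s⁻¹.
Phase lag φ = arctan(Cω/λ) = arctan(9.85/1.411) = 1.43 rad.
Time lag = φ / ω = 1.43 / 1.99×10^-7 = 7.17×10^6 s = 83.0 days.

83 days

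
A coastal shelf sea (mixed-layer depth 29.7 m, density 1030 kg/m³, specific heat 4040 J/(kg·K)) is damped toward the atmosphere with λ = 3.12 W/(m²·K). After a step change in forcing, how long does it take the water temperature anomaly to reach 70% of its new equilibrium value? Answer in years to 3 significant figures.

Areal heat capacity C = ρ c_p D = 1030 × 4040 × 29.7 = 1.24×10^8 J/(m^2 K).
τ = C / λ = 1.24×10^8 / 3.12 = 3.96×10^7 s.
Fraction reached: 1 − e^(−t/τ) = 0.70 ⇒ t = −τ ln(1 − 0.70) = τ × 1.20.
t = 4.77×10^7 s = 1.51 years.

1.51 years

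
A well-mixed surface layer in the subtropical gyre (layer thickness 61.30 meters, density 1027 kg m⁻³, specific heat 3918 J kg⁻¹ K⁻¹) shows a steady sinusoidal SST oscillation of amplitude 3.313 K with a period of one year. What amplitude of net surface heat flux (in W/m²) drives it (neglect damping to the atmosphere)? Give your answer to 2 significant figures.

Areal heat capacity C = ρ c_p D = 1027 × 3918 × 61.30 = 2.47×10^8 J/(m²·K).
ω = 2π / 3.15×10^7 s = 1.99×10^-7 s⁻¹.
Cω = 2.47×10^8 × 1.99×10^-7 = 49.1 W/(m²·K).
F₀ = A × Cω = 3.313 × 49.1 = 163 W/m².

160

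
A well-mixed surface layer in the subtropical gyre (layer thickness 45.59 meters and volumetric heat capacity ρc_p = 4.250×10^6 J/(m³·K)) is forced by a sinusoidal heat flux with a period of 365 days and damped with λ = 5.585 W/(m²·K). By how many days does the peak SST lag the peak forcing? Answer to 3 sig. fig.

Areal heat capacity C = ρc_p × D = 4.250×10^6 × 45.59 = 1.94×10^8 J/(m^2 K).
ω = 2π / 3.15×10^7 s = 1.99×10^-7 s⁻¹.
Phase lag φ = arctan(Cω/λ) = arctan(38.6/5.585) = 1.43 rad.
Time lag = φ / ω = 1.43 / 1.99×10^-7 = 7.16×10^6 s = 82.9 days.

82.9 days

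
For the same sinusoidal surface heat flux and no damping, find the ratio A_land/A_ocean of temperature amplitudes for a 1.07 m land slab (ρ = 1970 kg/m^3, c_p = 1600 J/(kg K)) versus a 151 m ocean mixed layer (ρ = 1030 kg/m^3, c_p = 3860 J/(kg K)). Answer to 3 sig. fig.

178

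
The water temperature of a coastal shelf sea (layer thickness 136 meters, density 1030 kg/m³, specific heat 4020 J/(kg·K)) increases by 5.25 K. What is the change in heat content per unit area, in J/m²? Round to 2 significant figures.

Areal heat capacity C = ρ c_p D = 1030 × 4020 × 136 = 5.63×10^8 J/(m²·K).
ΔQ = C ΔT = 5.63×10^8 × 5.25 = 2.96×10^9 J/m².

3.0×10^9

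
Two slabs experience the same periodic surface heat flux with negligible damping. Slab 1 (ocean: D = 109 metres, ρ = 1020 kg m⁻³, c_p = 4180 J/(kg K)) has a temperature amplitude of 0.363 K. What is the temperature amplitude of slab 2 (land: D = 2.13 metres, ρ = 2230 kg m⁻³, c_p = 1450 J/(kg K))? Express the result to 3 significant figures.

24.5 K

C_ocean = 4.65×10^8 J/(m²·K); C_land = 6.89×10^6 J/(m²·K).
A ∝ 1/C ⇒ A_land = A_ocean × C_ocean/C_land = 0.363 × 67.5 = 24.5 K.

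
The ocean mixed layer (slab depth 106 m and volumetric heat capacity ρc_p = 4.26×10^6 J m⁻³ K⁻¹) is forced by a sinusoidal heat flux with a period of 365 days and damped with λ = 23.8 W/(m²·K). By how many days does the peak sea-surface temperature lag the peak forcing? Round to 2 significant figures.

76 days

Areal heat capacity C = ρc_p × D = 4.26×10^6 × 106 = 4.52×10^8 J/(m^2 K).
ω = 2π / 3.15×10^7 s = 1.99×10^-7 s⁻¹.
Phase lag φ = arctan(Cω/λ) = arctan(90.0/23.8) = 1.31 rad.
Time lag = φ / ω = 1.31 / 1.99×10^-7 = 6.59×10^6 s = 76.2 days.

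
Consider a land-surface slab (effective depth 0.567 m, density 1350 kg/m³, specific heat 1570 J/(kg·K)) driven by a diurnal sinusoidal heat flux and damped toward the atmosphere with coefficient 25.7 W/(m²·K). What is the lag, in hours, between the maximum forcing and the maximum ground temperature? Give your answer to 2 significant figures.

Areal heat capacity C = ρ c_p D = 1350 × 1570 × 0.567 = 1.20×10^6 J/(m²·K).
ω = 2π / 86400 s = 7.27×10^-5 s⁻¹.
Phase lag φ = arctan(Cω/λ) = arctan(87.4/25.7) = 1.28 rad.
Time lag = φ / ω = 1.28 / 7.27×10^-5 = 17700 s = 4.91 hours.

4.9 hours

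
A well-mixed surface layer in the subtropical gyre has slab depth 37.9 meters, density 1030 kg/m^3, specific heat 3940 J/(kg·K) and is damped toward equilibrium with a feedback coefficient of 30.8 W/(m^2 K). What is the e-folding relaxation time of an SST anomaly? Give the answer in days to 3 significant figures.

57.8 days

Areal heat capacity C = ρ c_p D = 1030 × 3940 × 37.9 = 1.54×10^8 J/(m^2 K).
Relaxation time τ = C / λ = 1.54×10^8 / 30.8 = 4.99×10^6 s.
In days: 4.99×10^6 s / (86400 s/day) = 57.8 days.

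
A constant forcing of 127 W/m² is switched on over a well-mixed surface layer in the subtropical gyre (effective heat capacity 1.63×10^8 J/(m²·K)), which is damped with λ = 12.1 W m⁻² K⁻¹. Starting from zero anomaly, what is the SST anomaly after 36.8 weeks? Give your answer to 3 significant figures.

Areal heat capacity C = 1.63×10^8 J/(m²·K) (given).
τ = C / λ = 1.63×10^8 / 12.1 = 1.35×10^7 s.
Equilibrium anomaly ΔT_eq = F / λ = 127 / 12.1 = 10.5 K.
t = 36.8 weeks = 2.23×10^7 s, so t/τ = 1.65.
ΔT(t) = ΔT_eq (1 − e^(−t/τ)) = 10.5 × (1 − e^−1.65) = 8.48 K.

8.48 K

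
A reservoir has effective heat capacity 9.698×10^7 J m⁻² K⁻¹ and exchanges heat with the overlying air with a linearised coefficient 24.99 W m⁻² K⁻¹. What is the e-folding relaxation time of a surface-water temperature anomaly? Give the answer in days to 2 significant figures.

Areal heat capacity C = 9.698×10^7 J m⁻² K⁻¹ (given).
Relaxation time τ = C / λ = 9.70×10^7 / 24.99 = 3.88×10^6 s.
In days: 3.88×10^6 s / (86400 s/day) = 44.9 days.

45 days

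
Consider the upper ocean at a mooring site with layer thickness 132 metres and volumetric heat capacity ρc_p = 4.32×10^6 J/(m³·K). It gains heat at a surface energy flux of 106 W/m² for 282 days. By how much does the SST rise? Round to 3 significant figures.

Areal heat capacity C = ρc_p × D = 4.32×10^6 × 132 = 5.70×10^8 J/(m^2 K).
Net heat input Q = F Δt = 106 × (282 days × 86400 s/day) = 2.58×10^9 J/m².
ΔT = Q / C = 2.58×10^9 / 5.70×10^8 = 4.53 K.

4.53 K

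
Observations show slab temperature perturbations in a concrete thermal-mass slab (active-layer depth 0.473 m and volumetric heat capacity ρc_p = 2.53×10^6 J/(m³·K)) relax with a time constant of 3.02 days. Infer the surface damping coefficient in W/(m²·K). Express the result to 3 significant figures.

Areal heat capacity C = ρc_p × D = 2.53×10^6 × 0.473 = 1.20×10^6 J/(m²·K).
τ = 3.02 days = 2.61×10^5 s.
λ = C / τ = 1.20×10^6 / 2.61×10^5 = 4.59 W/(m²·K).

4.59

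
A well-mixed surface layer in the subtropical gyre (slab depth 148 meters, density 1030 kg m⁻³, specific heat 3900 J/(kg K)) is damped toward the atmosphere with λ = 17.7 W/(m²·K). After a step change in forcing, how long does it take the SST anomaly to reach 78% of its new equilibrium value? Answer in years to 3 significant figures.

1.61 years

Areal heat capacity C = ρ c_p D = 1030 × 3900 × 148 = 5.95×10^8 J/(m^2 K).
τ = C / λ = 5.95×10^8 / 17.7 = 3.36×10^7 s.
Fraction reached: 1 − e^(−t/τ) = 0.78 ⇒ t = −τ ln(1 − 0.78) = τ × 1.51.
t = 5.09×10^7 s = 1.61 years.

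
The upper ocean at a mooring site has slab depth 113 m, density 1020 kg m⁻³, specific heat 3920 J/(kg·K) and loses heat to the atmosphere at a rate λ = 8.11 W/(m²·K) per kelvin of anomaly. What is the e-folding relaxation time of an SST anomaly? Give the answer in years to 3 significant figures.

1.77 years

Areal heat capacity C = ρ c_p D = 1020 × 3920 × 113 = 4.52×10^8 J m⁻² K⁻¹.
Relaxation time τ = C / λ = 4.52×10^8 / 8.11 = 5.57×10^7 s.
In years: 5.57×10^7 s / (3.156×10^7 s/year) = 1.77 years.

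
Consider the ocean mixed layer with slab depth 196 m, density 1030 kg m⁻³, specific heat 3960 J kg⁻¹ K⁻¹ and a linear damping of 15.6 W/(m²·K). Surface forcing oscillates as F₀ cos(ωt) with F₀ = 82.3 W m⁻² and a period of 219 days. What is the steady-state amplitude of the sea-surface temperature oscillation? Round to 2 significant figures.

0.31 K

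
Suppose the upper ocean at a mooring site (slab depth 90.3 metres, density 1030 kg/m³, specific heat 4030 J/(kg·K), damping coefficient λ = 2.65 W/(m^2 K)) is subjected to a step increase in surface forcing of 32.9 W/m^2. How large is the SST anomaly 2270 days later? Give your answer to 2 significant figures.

Areal heat capacity C = ρ c_p D = 1030 × 4030 × 90.3 = 3.75×10^8 J/(m²·K).
τ = C / λ = 3.75×10^8 / 2.65 = 1.41×10^8 s.
Equilibrium anomaly ΔT_eq = F / λ = 32.9 / 2.65 = 12.4 K.
t = 2270 days = 1.96×10^8 s, so t/τ = 1.39.
ΔT(t) = ΔT_eq (1 − e^(−t/τ)) = 12.4 × (1 − e^−1.39) = 9.31 K.

9.3 K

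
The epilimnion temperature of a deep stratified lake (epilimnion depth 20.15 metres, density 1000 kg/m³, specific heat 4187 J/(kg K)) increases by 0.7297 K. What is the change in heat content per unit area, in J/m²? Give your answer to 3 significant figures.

Areal heat capacity C = ρ c_p D = 1000 × 4187 × 20.15 = 8.44×10^7 J m⁻² K⁻¹.
ΔQ = C ΔT = 8.44×10^7 × 0.7297 = 6.16×10^7 J/m².

6.16×10^7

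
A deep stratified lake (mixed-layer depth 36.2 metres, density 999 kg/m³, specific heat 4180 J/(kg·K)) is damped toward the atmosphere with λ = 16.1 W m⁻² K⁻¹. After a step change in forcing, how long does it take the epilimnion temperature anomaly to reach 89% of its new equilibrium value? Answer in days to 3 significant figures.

240 days

Areal heat capacity C = ρ c_p D = 999 × 4180 × 36.2 = 1.51×10^8 J/(m^2 K).
τ = C / λ = 1.51×10^8 / 16.1 = 9.39×10^6 s.
Fraction reached: 1 − e^(−t/τ) = 0.89 ⇒ t = −τ ln(1 − 0.89) = τ × 2.21.
t = 2.07×10^7 s = 240 days.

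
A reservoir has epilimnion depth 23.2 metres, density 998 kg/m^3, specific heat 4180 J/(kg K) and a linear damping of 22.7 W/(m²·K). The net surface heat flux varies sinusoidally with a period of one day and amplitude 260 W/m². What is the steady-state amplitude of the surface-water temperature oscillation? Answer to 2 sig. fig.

0.037 K

Areal heat capacity C = ρ c_p D = 998 × 4180 × 23.2 = 9.68×10^7 J/(m^2 K).
Angular frequency ω = 2π / T = 2π / 86400 s = 7.27×10^-5 s⁻¹.
√((Cω)² + λ²) = √((7040)² + 22.7²) = 7040 W/(m²·K).
Amplitude A = F₀ / √((Cω)²+λ²) = 260 / 7040 = 0.0369 K.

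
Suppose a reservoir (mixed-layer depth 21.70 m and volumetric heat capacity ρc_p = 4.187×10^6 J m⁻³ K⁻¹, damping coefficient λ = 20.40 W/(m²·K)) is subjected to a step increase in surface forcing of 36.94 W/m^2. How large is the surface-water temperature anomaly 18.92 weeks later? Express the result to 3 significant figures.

Areal heat capacity C = ρc_p × D = 4.187×10^6 × 21.70 = 9.09×10^7 J/(m²·K).
τ = C / λ = 9.09×10^7 / 20.40 = 4.45×10^6 s.
Equilibrium anomaly ΔT_eq = F / λ = 36.94 / 20.40 = 1.81 K.
t = 18.92 weeks = 1.14×10^7 s, so t/τ = 2.57.
ΔT(t) = ΔT_eq (1 − e^(−t/τ)) = 1.81 × (1 − e^−2.57) = 1.67 K.

1.67 K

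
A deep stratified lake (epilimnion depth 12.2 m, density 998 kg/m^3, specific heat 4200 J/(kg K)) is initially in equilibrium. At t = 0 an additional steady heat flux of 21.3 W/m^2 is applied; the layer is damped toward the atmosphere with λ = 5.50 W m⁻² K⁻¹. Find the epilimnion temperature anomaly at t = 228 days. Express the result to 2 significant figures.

3.4 K

Areal heat capacity C = ρ c_p D = 998 × 4200 × 12.2 = 5.11×10^7 J/(m^2 K).
τ = C / λ = 5.11×10^7 / 5.50 = 9.30×10^6 s.
Equilibrium anomaly ΔT_eq = F / λ = 21.3 / 5.50 = 3.87 K.
t = 228 days = 1.97×10^7 s, so t/τ = 2.12.
ΔT(t) = ΔT_eq (1 − e^(−t/τ)) = 3.87 × (1 − e^−2.12) = 3.41 K.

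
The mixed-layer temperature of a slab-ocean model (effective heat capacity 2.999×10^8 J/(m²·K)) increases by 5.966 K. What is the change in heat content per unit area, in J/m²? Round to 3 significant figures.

1.79×10^9

Areal heat capacity C = 2.999×10^8 J/(m²·K) (given).
ΔQ = C ΔT = 3.00×10^8 × 5.966 = 1.79×10^9 J/m².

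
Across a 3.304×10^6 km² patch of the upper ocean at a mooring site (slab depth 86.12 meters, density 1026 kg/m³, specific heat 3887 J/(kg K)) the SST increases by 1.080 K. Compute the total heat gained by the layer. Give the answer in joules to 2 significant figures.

Areal heat capacity C = ρ c_p D = 1026 × 3887 × 86.12 = 3.43×10^8 J/(m^2 K).
Heat per unit area: q = C ΔT = 3.43×10^8 × 1.080 = 3.71×10^8 J/m².
Total heat: Q = q × A = 3.71×10^8 × (3.304×10^6 × 10⁶ m²) = 1.23×10^21 J.

1.2×10^21 J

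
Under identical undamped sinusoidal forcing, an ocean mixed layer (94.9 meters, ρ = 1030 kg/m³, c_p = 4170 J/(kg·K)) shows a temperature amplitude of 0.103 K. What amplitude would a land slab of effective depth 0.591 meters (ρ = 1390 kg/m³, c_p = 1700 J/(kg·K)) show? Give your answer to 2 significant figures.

C_ocean = 4.08×10^8 J/(m²·K); C_land = 1.40×10^6 J/(m²·K).
A ∝ 1/C ⇒ A_land = A_ocean × C_ocean/C_land = 0.103 × 292 = 30.1 K.

30 K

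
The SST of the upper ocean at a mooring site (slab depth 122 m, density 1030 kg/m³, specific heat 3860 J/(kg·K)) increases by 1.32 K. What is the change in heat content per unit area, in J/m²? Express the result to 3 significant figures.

6.40×10^8

Areal heat capacity C = ρ c_p D = 1030 × 3860 × 122 = 4.85×10^8 J/(m²·K).
ΔQ = C ΔT = 4.85×10^8 × 1.32 = 6.40×10^8 J/m².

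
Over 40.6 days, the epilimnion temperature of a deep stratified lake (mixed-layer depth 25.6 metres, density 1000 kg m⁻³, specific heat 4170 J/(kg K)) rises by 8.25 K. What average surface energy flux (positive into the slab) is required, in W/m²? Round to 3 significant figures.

251

Areal heat capacity C = ρ c_p D = 1000 × 4170 × 25.6 = 1.07×10^8 J/(m^2 K).
Required heat per unit area: Q = C ΔT = 1.07×10^8 × 8.25 = 8.81×10^8 J/m².
Flux F = Q / Δt = 8.81×10^8 / 3.51×10^6 s = 251 W/m².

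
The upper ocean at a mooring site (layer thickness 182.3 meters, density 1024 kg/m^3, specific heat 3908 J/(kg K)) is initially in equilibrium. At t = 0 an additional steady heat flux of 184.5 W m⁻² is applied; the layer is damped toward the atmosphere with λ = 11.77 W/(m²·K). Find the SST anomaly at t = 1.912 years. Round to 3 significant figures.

Areal heat capacity C = ρ c_p D = 1024 × 3908 × 182.3 = 7.30×10^8 J/(m^2 K).
τ = C / λ = 7.30×10^8 / 11.77 = 6.20×10^7 s.
Equilibrium anomaly ΔT_eq = F / λ = 184.5 / 11.77 = 15.7 K.
t = 1.912 years = 6.03×10^7 s, so t/τ = 0.973.
ΔT(t) = ΔT_eq (1 − e^(−t/τ)) = 15.7 × (1 − e^−0.973) = 9.75 K.

9.75 K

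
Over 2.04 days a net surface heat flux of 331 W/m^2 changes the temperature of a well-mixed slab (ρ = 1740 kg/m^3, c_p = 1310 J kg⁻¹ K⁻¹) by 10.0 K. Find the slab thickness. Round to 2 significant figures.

Heat input Q = F Δt = 331 × 1.76×10^5 s = 5.83×10^7 J/m².
Required areal heat capacity C = Q / ΔT = 5.83×10^6 J/(m²·K).
Depth D = C / (ρ c_p) = 5.83×10^6 / (1740 × 1310) = 2.56 m.

2.6 m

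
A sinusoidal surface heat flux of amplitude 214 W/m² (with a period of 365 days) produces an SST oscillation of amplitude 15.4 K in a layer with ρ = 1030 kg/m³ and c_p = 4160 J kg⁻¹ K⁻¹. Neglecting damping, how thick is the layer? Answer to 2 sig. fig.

16 m

ω = 2π / 3.15×10^7 s = 1.99×10^-7 s⁻¹.
Required C = F₀ / (A ω) = 214 / (15.4 × 1.99×10^-7) = 6.97×10^7 J/(m²·K).
D = C / (ρ c_p) = 6.97×10^7 / (1030 × 4160) = 16.3 m.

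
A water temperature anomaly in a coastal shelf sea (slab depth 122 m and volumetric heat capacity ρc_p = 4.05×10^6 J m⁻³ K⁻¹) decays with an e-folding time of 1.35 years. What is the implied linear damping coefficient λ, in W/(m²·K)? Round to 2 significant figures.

12

Areal heat capacity C = ρc_p × D = 4.05×10^6 × 122 = 4.94×10^8 J m⁻² K⁻¹.
τ = 1.35 years = 4.26×10^7 s.
λ = C / τ = 4.94×10^8 / 4.26×10^7 = 11.6 W/(m²·K).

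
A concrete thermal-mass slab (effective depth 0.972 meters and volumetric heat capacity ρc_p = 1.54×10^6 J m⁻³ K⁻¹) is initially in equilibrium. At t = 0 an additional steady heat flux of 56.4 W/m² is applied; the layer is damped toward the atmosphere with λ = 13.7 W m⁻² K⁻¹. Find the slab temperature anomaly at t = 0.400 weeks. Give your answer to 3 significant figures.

3.67 K

Areal heat capacity C = ρc_p × D = 1.54×10^6 × 0.972 = 1.50×10^6 J m⁻² K⁻¹.
τ = C / λ = 1.50×10^6 / 13.7 = 1.09×10^5 s.
Equilibrium anomaly ΔT_eq = F / λ = 56.4 / 13.7 = 4.12 K.
t = 0.400 weeks = 2.42×10^5 s, so t/τ = 2.21.
ΔT(t) = ΔT_eq (1 − e^(−t/τ)) = 4.12 × (1 − e^−2.21) = 3.67 K.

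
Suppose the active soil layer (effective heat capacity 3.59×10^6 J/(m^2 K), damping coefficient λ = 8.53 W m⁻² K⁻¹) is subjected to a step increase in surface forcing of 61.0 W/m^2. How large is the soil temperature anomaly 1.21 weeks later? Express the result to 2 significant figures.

5.9 K

Areal heat capacity C = 3.59×10^6 J/(m^2 K) (given).
τ = C / λ = 3.59×10^6 / 8.53 = 4.21×10^5 s.
Equilibrium anomaly ΔT_eq = F / λ = 61.0 / 8.53 = 7.15 K.
t = 1.21 weeks = 7.32×10^5 s, so t/τ = 1.74.
ΔT(t) = ΔT_eq (1 − e^(−t/τ)) = 7.15 × (1 − e^−1.74) = 5.89 K.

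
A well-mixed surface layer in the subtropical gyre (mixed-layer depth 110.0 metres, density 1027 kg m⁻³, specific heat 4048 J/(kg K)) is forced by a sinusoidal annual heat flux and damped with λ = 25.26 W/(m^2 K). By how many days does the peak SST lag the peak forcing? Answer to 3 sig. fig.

Areal heat capacity C = ρ c_p D = 1027 × 4048 × 110.0 = 4.57×10^8 J/(m²·K).
ω = 2π / 3.15×10^7 s = 1.99×10^-7 s⁻¹.
Phase lag φ = arctan(Cω/λ) = arctan(91.1/25.26) = 1.30 rad.
Time lag = φ / ω = 1.30 / 1.99×10^-7 = 6.53×10^6 s = 75.5 days.

75.5 days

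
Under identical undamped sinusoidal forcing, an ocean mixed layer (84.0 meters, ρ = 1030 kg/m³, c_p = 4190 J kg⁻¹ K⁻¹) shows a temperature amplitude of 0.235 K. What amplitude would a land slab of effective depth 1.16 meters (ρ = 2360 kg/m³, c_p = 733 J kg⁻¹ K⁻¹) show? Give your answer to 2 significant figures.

C_ocean = 3.63×10^8 J/(m²·K); C_land = 2.01×10^6 J/(m²·K).
A ∝ 1/C ⇒ A_land = A_ocean × C_ocean/C_land = 0.235 × 181 = 42.5 K.

42 K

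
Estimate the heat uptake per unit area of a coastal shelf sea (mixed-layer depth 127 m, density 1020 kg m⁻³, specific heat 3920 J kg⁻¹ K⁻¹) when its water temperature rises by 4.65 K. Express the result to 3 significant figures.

2.36×10^9

Areal heat capacity C = ρ c_p D = 1020 × 3920 × 127 = 5.08×10^8 J m⁻² K⁻¹.
ΔQ = C ΔT = 5.08×10^8 × 4.65 = 2.36×10^9 J/m².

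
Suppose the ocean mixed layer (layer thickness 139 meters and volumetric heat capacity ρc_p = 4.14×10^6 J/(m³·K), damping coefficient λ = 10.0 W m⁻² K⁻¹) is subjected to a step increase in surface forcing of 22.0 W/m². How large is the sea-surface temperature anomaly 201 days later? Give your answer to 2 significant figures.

0.57 K

Areal heat capacity C = ρc_p × D = 4.14×10^6 × 139 = 5.75×10^8 J m⁻² K⁻¹.
τ = C / λ = 5.75×10^8 / 10.0 = 5.75×10^7 s.
Equilibrium anomaly ΔT_eq = F / λ = 22.0 / 10.0 = 2.20 K.
t = 201 days = 1.74×10^7 s, so t/τ = 0.302.
ΔT(t) = ΔT_eq (1 − e^(−t/τ)) = 2.20 × (1 − e^−0.302) = 0.573 K.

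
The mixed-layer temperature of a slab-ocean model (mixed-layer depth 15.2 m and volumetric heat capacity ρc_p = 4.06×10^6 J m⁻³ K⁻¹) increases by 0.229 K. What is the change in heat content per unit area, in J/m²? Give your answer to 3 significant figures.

Areal heat capacity C = ρc_p × D = 4.06×10^6 × 15.2 = 6.17×10^7 J/(m^2 K).
ΔQ = C ΔT = 6.17×10^7 × 0.229 = 1.41×10^7 J/m².

1.41×10^7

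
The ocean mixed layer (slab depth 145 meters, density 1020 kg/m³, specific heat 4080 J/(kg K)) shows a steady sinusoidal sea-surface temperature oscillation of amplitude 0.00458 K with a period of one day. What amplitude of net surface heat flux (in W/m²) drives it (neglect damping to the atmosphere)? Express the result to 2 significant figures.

Areal heat capacity C = ρ c_p D = 1020 × 4080 × 145 = 6.03×10^8 J/(m²·K).
ω = 2π / 86400 s = 7.27×10^-5 s⁻¹.
Cω = 6.03×10^8 × 7.27×10^-5 = 43900 W/(m²·K).
F₀ = A × Cω = 0.00458 × 43900 = 201 W/m².

200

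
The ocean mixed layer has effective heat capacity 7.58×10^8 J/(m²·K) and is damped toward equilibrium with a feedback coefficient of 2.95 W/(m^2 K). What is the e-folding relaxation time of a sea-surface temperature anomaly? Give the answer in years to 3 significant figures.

8.14 years

Areal heat capacity C = 7.58×10^8 J/(m²·K) (given).
Relaxation time τ = C / λ = 7.58×10^8 / 2.95 = 2.57×10^8 s.
In years: 2.57×10^8 s / (3.156×10^7 s/year) = 8.14 years.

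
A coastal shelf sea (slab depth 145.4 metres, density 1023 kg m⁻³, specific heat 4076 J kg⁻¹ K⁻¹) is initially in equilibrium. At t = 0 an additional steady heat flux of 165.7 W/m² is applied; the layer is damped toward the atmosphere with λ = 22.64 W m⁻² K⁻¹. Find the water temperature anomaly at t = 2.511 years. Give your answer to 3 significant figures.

6.94 K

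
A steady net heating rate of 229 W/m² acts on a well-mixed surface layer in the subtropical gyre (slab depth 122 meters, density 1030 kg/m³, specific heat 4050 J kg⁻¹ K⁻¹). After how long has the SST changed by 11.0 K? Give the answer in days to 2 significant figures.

Areal heat capacity C = ρ c_p D = 1030 × 4050 × 122 = 5.09×10^8 J m⁻² K⁻¹.
Time required: Δt = C ΔT / F = 5.09×10^8 × 11.0 / 229 = 2.44×10^7 s.
In days: 2.44×10^7 s / (86400 s/day) = 283 days.

280 days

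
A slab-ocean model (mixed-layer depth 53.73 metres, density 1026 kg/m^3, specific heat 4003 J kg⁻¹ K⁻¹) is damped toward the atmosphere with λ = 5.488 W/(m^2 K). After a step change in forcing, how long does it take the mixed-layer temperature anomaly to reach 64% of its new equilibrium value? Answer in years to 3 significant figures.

Areal heat capacity C = ρ c_p D = 1026 × 4003 × 53.73 = 2.21×10^8 J m⁻² K⁻¹.
τ = C / λ = 2.21×10^8 / 5.488 = 4.02×10^7 s.
Fraction reached: 1 − e^(−t/τ) = 0.64 ⇒ t = −τ ln(1 − 0.64) = τ × 1.02.
t = 4.11×10^7 s = 1.30 years.

1.30 years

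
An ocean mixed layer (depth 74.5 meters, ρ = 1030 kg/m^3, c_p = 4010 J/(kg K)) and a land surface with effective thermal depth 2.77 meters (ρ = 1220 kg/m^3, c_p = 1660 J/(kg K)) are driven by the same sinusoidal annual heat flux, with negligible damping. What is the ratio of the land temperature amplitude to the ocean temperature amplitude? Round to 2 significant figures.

C_ocean = 1030 × 4010 × 74.5 = 3.08×10^8 J/(m²·K).
C_land = 1220 × 1660 × 2.77 = 5.61×10^6 J/(m²·K).
Undamped amplitude ∝ 1/C, so A_land/A_ocean = C_ocean/C_land = 54.9.

55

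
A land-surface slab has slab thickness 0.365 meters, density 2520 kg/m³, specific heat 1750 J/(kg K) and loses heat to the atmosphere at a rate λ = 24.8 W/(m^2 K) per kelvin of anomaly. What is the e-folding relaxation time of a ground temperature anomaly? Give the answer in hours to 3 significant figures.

18.0 hours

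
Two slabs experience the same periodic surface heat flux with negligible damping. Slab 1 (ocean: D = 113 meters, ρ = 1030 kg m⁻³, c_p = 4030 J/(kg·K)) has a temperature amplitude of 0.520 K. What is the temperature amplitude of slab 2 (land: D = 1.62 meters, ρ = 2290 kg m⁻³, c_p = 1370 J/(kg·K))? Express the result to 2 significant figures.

48 K

C_ocean = 4.69×10^8 J/(m²·K); C_land = 5.08×10^6 J/(m²·K).
A ∝ 1/C ⇒ A_land = A_ocean × C_ocean/C_land = 0.520 × 92.3 = 48.0 K.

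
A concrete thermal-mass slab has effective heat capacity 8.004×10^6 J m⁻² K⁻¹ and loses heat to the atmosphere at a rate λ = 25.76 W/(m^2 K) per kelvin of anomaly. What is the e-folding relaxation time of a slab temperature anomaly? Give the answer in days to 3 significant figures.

3.60 days

Areal heat capacity C = 8.004×10^6 J m⁻² K⁻¹ (given).
Relaxation time τ = C / λ = 8.00×10^6 / 25.76 = 3.11×10^5 s.
In days: 3.11×10^5 s / (86400 s/day) = 3.60 days.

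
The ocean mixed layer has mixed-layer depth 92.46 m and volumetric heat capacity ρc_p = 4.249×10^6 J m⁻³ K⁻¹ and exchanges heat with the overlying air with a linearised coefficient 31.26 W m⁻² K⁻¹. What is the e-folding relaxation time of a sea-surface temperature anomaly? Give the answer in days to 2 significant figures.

150 days

Areal heat capacity C = ρc_p × D = 4.249×10^6 × 92.46 = 3.93×10^8 J m⁻² K⁻¹.
Relaxation time τ = C / λ = 3.93×10^8 / 31.26 = 1.26×10^7 s.
In days: 1.26×10^7 s / (86400 s/day) = 145 days.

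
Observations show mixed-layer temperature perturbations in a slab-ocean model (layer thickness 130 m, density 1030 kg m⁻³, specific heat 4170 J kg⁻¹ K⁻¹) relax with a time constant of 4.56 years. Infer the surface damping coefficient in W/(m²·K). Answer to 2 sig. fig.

3.9

Areal heat capacity C = ρ c_p D = 1030 × 4170 × 130 = 5.58×10^8 J m⁻² K⁻¹.
τ = 4.56 years = 1.44×10^8 s.
λ = C / τ = 5.58×10^8 / 1.44×10^8 = 3.88 W/(m²·K).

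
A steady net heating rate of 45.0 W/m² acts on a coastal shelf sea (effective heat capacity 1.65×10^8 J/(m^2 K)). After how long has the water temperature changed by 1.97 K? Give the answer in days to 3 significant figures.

83.6 days

Areal heat capacity C = 1.65×10^8 J/(m^2 K) (given).
Time required: Δt = C ΔT / F = 1.65×10^8 × 1.97 / 45.0 = 7.22×10^6 s.
In days: 7.22×10^6 s / (86400 s/day) = 83.6 days.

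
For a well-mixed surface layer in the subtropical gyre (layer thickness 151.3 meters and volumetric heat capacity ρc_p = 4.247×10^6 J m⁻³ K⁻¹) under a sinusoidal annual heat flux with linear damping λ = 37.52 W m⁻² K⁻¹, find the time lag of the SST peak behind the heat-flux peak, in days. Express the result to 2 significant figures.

Areal heat capacity C = ρc_p × D = 4.247×10^6 × 151.3 = 6.43×10^8 J/(m^2 K).
ω = 2π / 3.15×10^7 s = 1.99×10^-7 s⁻¹.
Phase lag φ = arctan(Cω/λ) = arctan(128/37.52) = 1.29 rad.
Time lag = φ / ω = 1.29 / 1.99×10^-7 = 6.45×10^6 s = 74.7 days.

75 days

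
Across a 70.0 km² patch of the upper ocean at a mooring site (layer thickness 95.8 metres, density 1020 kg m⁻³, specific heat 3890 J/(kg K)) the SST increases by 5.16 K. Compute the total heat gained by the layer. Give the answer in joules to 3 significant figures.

1.37×10^17 J

Areal heat capacity C = ρ c_p D = 1020 × 3890 × 95.8 = 3.80×10^8 J m⁻² K⁻¹.
Heat per unit area: q = C ΔT = 3.80×10^8 × 5.16 = 1.96×10^9 J/m².
Total heat: Q = q × A = 1.96×10^9 × (70.0 × 10⁶ m²) = 1.37×10^17 J.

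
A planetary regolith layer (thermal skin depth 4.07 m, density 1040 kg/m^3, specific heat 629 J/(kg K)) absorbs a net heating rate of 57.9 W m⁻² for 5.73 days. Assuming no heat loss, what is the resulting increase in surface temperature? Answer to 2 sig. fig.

Areal heat capacity C = ρ c_p D = 1040 × 629 × 4.07 = 2.66×10^6 J/(m²·K).
Net heat input Q = F Δt = 57.9 × (5.73 days × 86400 s/day) = 2.87×10^7 J/m².
ΔT = Q / C = 2.87×10^7 / 2.66×10^6 = 10.8 K.

11 K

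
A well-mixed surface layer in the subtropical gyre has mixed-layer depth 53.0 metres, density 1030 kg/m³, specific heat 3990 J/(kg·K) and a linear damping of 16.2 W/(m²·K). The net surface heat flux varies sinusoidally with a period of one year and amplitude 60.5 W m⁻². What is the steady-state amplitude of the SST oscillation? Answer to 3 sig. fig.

1.31 K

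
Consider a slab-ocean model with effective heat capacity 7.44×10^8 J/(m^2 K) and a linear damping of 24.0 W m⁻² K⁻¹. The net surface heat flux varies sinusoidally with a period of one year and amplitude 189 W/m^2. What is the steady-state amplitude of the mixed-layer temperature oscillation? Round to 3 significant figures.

Areal heat capacity C = 7.44×10^8 J/(m^2 K) (given).
Angular frequency ω = 2π / T = 2π / 3.15×10^7 s = 1.99×10^-7 s⁻¹.
√((Cω)² + λ²) = √((148)² + 24.0²) = 150 W/(m²·K).
Amplitude A = F₀ / √((Cω)²+λ²) = 189 / 150 = 1.26 K.

1.26 K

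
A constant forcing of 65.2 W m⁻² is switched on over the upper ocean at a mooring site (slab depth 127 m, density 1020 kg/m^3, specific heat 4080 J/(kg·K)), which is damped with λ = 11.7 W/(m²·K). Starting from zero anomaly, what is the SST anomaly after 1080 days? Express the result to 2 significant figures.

Areal heat capacity C = ρ c_p D = 1020 × 4080 × 127 = 5.29×10^8 J/(m^2 K).
τ = C / λ = 5.29×10^8 / 11.7 = 4.52×10^7 s.
Equilibrium anomaly ΔT_eq = F / λ = 65.2 / 11.7 = 5.57 K.
t = 1080 days = 9.33×10^7 s, so t/τ = 2.07.
ΔT(t) = ΔT_eq (1 − e^(−t/τ)) = 5.57 × (1 − e^−2.07) = 4.87 K.

4.9 K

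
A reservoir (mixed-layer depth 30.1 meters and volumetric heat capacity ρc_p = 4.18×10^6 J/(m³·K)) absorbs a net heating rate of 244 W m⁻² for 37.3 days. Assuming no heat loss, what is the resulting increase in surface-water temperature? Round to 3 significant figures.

6.25 K

Areal heat capacity C = ρc_p × D = 4.18×10^6 × 30.1 = 1.26×10^8 J/(m²·K).
Net heat input Q = F Δt = 244 × (37.3 days × 86400 s/day) = 7.86×10^8 J/m².
ΔT = Q / C = 7.86×10^8 / 1.26×10^8 = 6.25 K.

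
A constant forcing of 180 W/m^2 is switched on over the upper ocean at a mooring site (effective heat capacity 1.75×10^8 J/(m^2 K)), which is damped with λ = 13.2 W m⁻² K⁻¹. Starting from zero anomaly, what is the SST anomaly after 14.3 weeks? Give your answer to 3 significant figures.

Areal heat capacity C = 1.75×10^8 J/(m^2 K) (given).
τ = C / λ = 1.75×10^8 / 13.2 = 1.33×10^7 s.
Equilibrium anomaly ΔT_eq = F / λ = 180 / 13.2 = 13.6 K.
t = 14.3 weeks = 8.65×10^6 s, so t/τ = 0.652.
ΔT(t) = ΔT_eq (1 − e^(−t/τ)) = 13.6 × (1 − e^−0.652) = 6.53 K.

6.53 K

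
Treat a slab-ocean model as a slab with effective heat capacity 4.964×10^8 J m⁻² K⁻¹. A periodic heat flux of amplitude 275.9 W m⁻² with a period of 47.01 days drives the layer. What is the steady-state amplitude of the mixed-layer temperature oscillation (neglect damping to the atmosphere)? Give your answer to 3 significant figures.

0.359 K

Areal heat capacity C = 4.964×10^8 J m⁻² K⁻¹ (given).
Angular frequency ω = 2π / T = 2π / 4.06×10^6 s = 1.55×10^-6 s⁻¹.
Cω = 4.96×10^8 × 1.55×10^-6 = 768 W/(m²·K).
Amplitude A = F₀ / (Cω) = 275.9 / 768 = 0.359 K.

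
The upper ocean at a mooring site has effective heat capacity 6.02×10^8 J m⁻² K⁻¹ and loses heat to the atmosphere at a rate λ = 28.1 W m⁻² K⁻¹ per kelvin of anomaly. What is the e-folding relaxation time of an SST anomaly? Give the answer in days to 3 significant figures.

248 days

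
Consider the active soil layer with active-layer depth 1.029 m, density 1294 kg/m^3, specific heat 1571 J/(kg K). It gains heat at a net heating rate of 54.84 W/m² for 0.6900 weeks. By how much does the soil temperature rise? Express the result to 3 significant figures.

10.9 K

Areal heat capacity C = ρ c_p D = 1294 × 1571 × 1.029 = 2.09×10^6 J/(m^2 K).
Net heat input Q = F Δt = 54.84 × (0.6900 weeks × 6.048×10^5 s/week) = 2.29×10^7 J/m².
ΔT = Q / C = 2.29×10^7 / 2.09×10^6 = 10.9 K.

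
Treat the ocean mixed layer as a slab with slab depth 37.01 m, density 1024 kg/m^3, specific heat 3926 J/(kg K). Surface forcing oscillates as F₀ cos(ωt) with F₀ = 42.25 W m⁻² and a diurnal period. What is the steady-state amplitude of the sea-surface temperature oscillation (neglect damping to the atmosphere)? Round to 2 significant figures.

0.0039 K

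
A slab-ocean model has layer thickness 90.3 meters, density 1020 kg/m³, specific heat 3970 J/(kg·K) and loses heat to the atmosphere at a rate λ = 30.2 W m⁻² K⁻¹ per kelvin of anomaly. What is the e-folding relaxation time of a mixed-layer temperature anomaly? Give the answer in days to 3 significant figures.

140 days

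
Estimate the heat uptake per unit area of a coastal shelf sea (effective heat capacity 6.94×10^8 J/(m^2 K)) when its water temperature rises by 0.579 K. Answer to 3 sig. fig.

Areal heat capacity C = 6.94×10^8 J/(m^2 K) (given).
ΔQ = C ΔT = 6.94×10^8 × 0.579 = 4.02×10^8 J/m².

4.02×10^8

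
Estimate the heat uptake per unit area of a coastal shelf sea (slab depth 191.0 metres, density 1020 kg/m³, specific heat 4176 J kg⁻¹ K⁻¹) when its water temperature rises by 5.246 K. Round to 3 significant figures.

Areal heat capacity C = ρ c_p D = 1020 × 4176 × 191.0 = 8.14×10^8 J/(m^2 K).
ΔQ = C ΔT = 8.14×10^8 × 5.246 = 4.27×10^9 J/m².

4.27×10^9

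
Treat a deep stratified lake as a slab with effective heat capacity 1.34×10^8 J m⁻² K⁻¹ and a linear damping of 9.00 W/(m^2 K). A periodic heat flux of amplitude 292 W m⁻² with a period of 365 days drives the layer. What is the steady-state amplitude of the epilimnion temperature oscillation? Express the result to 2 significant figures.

Areal heat capacity C = 1.34×10^8 J m⁻² K⁻¹ (given).
Angular frequency ω = 2π / T = 2π / 3.15×10^7 s = 1.99×10^-7 s⁻¹.
√((Cω)² + λ²) = √((26.7)² + 9.00²) = 28.2 W/(m²·K).
Amplitude A = F₀ / √((Cω)²+λ²) = 292 / 28.2 = 10.4 K.

10 K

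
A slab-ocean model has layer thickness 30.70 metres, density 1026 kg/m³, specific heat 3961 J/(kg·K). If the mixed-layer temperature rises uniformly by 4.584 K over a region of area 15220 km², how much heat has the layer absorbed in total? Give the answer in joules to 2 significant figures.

8.7×10^18 J

Areal heat capacity C = ρ c_p D = 1026 × 3961 × 30.70 = 1.25×10^8 J/(m²·K).
Heat per unit area: q = C ΔT = 1.25×10^8 × 4.584 = 5.72×10^8 J/m².
Total heat: Q = q × A = 5.72×10^8 × (15220 × 10⁶ m²) = 8.70×10^18 J.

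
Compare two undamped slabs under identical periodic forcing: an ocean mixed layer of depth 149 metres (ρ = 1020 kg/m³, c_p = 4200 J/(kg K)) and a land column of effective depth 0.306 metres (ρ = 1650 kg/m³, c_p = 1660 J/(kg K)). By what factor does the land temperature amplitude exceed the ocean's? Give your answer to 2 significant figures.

C_ocean = 1020 × 4200 × 149 = 6.38×10^8 J/(m²·K).
C_land = 1650 × 1660 × 0.306 = 8.38×10^5 J/(m²·K).
Undamped amplitude ∝ 1/C, so A_land/A_ocean = C_ocean/C_land = 762.

760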